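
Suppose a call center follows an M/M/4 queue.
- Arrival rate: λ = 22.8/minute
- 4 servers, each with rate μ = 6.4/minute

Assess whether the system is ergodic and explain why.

Stability requires ρ = λ/(cμ) < 1
ρ = 22.8/(4 × 6.4) = 22.8/25.60 = 0.8906
Since 0.8906 < 1, the system is STABLE.
The servers are busy 89.06% of the time.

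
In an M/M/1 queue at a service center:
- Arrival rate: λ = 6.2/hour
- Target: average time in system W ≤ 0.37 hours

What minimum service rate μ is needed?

For M/M/1: W = 1/(μ-λ)
Need W ≤ 0.37, so 1/(μ-λ) ≤ 0.37
μ - λ ≥ 1/0.37 = 2.7027
μ ≥ 6.2 + 2.7027 = 8.9027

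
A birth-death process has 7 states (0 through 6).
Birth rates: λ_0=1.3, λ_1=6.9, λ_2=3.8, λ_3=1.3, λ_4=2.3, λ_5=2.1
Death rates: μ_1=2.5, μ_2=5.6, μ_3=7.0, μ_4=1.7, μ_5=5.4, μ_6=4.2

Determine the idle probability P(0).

Ratios P(n)/P(0) = (λ₀···λₙ₋₁)/(μ₁···μₙ):
P(1)/P(0) = (1.3)/(2.5) = 0.5200
P(2)/P(0) = (1.3×6.9)/(2.5×5.6) = 0.6407
P(3)/P(0) = (1.3×6.9×3.8)/(2.5×5.6×7.0) = 0.3478
P(4)/P(0) = (1.3×6.9×3.8×1.3)/(2.5×5.6×7.0×1.7) = 0.2660
P(5)/P(0) = (1.3×6.9×3.8×1.3×2.3)/(2.5×5.6×7.0×1.7×5.4) = 0.1133
P(6)/P(0) = (1.3×6.9×3.8×1.3×2.3×2.1)/(2.5×5.6×7.0×1.7×5.4×4.2) = 0.05664

Normalization: ∑ P(n) = 1
P(0) × (1.0000 + 0.5200 + 0.6407 + 0.3478 + 0.2660 + 0.1133 + 0.05664) = 1
P(0) × 2.9444 = 1
P(0) = 1/2.9444 = 0.3396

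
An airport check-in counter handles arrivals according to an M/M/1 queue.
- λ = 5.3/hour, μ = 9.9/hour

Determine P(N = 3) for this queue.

ρ = λ/μ = 5.3/9.9 = 0.53535
P(n) = (1-ρ)ρⁿ
P(3) = (1-0.53535) × 0.53535^3
P(3) = 0.46465 × 0.15343
P(3) = 0.07129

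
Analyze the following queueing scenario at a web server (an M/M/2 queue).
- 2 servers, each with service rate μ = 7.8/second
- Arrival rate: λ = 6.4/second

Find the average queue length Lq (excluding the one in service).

Traffic intensity: ρ = λ/(cμ) = 6.4/(2×7.8) = 0.4103
Since ρ = 0.4103 < 1, system is stable.
Offered load a = λ/μ = cρ = 6.4/7.8 = 0.8205
P₀ = [ Σₙ₌₀^1 aⁿ/n! + a^2/(2!(1-ρ)) ]⁻¹
Σ = a^0/0! + a^1/1! = 1.0000 + 0.8205 = 1.8205
a^2/(2!(1-ρ)) = 0.6732/(2 × 0.5897) = 0.5708
P₀ = 1/(1.8205 + 0.5708) = 0.4182
Lq = P₀·a^2·ρ / (2!(1-ρ)²) = 0.41818 × 0.67324 × 0.41026 / (2 × 0.34780) = 0.1660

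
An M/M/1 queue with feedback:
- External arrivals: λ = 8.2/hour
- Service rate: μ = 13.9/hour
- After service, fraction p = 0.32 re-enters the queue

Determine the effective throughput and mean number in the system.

Effective arrival rate: λ_eff = λ/(1-p) = 8.2/(1-0.32) = 8.2/0.68 = 12.05882
ρ = λ_eff/μ = 12.05882/13.9 = 0.867541
L = ρ/(1-ρ) = 0.867541/(1-0.867541) = 6.5495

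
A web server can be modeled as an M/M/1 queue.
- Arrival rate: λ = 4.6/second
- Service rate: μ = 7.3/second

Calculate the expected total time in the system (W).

First, compute utilization: ρ = λ/μ = 4.6/7.3 = 0.6301
For M/M/1: W = 1/(μ-λ)
W = 1/(7.3-4.6) = 1/2.70
W = 0.3704 seconds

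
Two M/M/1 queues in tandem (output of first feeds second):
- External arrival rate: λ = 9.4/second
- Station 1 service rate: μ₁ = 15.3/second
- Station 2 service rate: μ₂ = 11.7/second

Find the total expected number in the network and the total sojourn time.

By Jackson's theorem, each station behaves as independent M/M/1.
Station 1: ρ₁ = 9.4/15.3 = 0.6144, L₁ = ρ₁/(1-ρ₁) = λ/(μ₁-λ) = 9.4/5.90 = 1.5932
Station 2: ρ₂ = 9.4/11.7 = 0.8034, L₂ = ρ₂/(1-ρ₂) = λ/(μ₂-λ) = 9.4/2.30 = 4.0870
Total: L = L₁ + L₂ = 1.5932 + 4.0870 = 5.6802
W = L/λ = 5.6802/9.4 = 0.6043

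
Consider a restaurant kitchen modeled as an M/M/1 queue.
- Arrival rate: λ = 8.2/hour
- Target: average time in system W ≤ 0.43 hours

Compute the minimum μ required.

For M/M/1: W = 1/(μ-λ)
Need W ≤ 0.43, so 1/(μ-λ) ≤ 0.43
μ - λ ≥ 1/0.43 = 2.3256
μ ≥ 8.2 + 2.3256 = 10.5256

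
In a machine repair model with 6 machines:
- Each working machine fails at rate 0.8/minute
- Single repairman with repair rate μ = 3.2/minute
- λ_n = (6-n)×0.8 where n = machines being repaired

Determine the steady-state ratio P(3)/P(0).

P(3)/P(0) = ∏_{i=0}^{3-1} λ_i/μ_{i+1}
= (6-0)×0.8/3.2 × (6-1)×0.8/3.2 × (6-2)×0.8/3.2
= 1.8750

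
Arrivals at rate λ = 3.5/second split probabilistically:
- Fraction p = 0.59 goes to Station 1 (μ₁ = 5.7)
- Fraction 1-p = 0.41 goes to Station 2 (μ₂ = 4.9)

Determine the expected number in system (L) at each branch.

Effective rates: λ₁ = 3.5×0.59 = 2.065, λ₂ = 3.5×0.41 = 1.435
Station 1: ρ₁ = 2.065/5.7 = 0.3623, L₁ = ρ₁/(1-ρ₁) = 0.3623/(1-0.3623) = 0.5681
Station 2: ρ₂ = 1.435/4.9 = 0.29286, L₂ = ρ₂/(1-ρ₂) = 0.29286/(1-0.29286) = 0.4141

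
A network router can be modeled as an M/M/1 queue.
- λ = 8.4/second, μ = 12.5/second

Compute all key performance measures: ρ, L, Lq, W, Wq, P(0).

Step 1: ρ = λ/μ = 8.4/12.5 = 0.6720
Step 2: L = λ/(μ-λ) = 8.4/4.10 = 2.0488
Step 3: Lq = λ²/(μ(μ-λ)) = 70.56/(12.5×4.10) = 1.3768
Step 4: W = 1/(μ-λ) = 1/4.10 = 0.2439
Step 5: Wq = λ/(μ(μ-λ)) = 8.4/(12.5×4.10) = 0.1639
Step 6: P(0) = 1-ρ = 0.3280
Verify: L = λW = 8.4×0.2439 = 2.0488 ✔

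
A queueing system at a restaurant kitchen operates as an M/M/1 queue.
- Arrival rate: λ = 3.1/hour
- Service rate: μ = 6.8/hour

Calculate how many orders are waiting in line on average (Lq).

ρ = λ/μ = 3.1/6.8 = 0.4559
For M/M/1: Lq = λ²/(μ(μ-λ))
Lq = 9.61/(6.8 × 3.70)
Lq = 0.3820 orders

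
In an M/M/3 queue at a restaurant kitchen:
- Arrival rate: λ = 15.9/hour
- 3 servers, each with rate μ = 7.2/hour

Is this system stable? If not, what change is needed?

Stability requires ρ = λ/(cμ) < 1
ρ = 15.9/(3 × 7.2) = 15.9/21.60 = 0.7361
Since 0.7361 < 1, the system is STABLE.
The servers are busy 73.61% of the time.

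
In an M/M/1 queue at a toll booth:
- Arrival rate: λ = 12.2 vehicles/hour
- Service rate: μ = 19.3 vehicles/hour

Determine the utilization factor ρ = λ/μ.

Server utilization: ρ = λ/μ
ρ = 12.2/19.3 = 0.6321
The server is busy 63.21% of the time.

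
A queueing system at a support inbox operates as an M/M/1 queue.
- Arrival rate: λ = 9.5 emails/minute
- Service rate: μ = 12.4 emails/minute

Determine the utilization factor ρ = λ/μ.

Server utilization: ρ = λ/μ
ρ = 9.5/12.4 = 0.7661
The server is busy 76.61% of the time.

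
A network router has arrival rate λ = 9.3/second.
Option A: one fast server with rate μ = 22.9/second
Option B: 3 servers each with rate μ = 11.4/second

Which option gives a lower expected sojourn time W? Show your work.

Option A: single server μ = 22.9 (M/M/1)
  ρ_A = 9.3/22.9 = 0.4061
  W_A = 1/(μ-λ) = 1/(22.9-9.3) = 1/13.60 = 0.07353

Option B: 3 servers μ = 11.4 (M/M/3)
  ρ_B = λ/(cμ) = 9.3/(3×11.4) = 0.2719
  Offered load a = λ/μ = cρ = 9.3/11.4 = 0.8158
  P₀ = [ Σₙ₌₀^2 aⁿ/n! + a^3/(3!(1-ρ)) ]⁻¹
  Σ = a^0/0! + a^1/1! + a^2/2! = 1.00000 + 0.815789 + 0.332756 = 2.1485
  a^3/(3!(1-ρ)) = 0.5429/(6 × 0.7281) = 0.1243
  P₀ = 1/(2.1485 + 0.1243) = 0.4400
  Lq = P₀·a^3·ρ / (3!(1-ρ)²) = 0.4400 × 0.5429 × 0.2719 / (6 × 0.5301) = 0.02042
  Wq_B = Lq/λ = 0.02042/9.3 = 0.002196
  W_B = Wq_B + 1/μ = 0.002196 + 0.08772 = 0.08992

Since W_A = 0.07353 < W_B = 0.08992, Option A (single fast server) has the shorter time in system.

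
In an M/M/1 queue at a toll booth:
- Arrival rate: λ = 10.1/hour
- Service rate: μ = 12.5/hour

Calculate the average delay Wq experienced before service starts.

First, compute utilization: ρ = λ/μ = 10.1/12.5 = 0.8080
For M/M/1: Wq = λ/(μ(μ-λ))
Wq = 10.1/(12.5 × (12.5-10.1))
Wq = 10.1/(12.5 × 2.40)
Wq = 0.3367 hours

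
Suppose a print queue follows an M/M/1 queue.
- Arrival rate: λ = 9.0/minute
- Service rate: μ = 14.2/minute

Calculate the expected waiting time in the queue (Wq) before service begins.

First, compute utilization: ρ = λ/μ = 9.0/14.2 = 0.6338
For M/M/1: Wq = λ/(μ(μ-λ))
Wq = 9.0/(14.2 × (14.2-9.0))
Wq = 9.0/(14.2 × 5.20)
Wq = 0.1219 minutes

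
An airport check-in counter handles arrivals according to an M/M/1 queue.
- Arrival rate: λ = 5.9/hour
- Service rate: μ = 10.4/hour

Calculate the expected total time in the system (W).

First, compute utilization: ρ = λ/μ = 5.9/10.4 = 0.5673
For M/M/1: W = 1/(μ-λ)
W = 1/(10.4-5.9) = 1/4.50
W = 0.2222 hours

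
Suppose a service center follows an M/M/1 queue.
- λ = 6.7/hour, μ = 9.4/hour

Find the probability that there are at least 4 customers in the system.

ρ = λ/μ = 6.7/9.4 = 0.7128
P(N ≥ n) = ρⁿ
P(N ≥ 4) = 0.7128^4
P(N ≥ 4) = 0.2581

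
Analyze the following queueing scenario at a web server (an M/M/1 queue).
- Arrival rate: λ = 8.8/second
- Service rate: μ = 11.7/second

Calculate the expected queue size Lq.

ρ = λ/μ = 8.8/11.7 = 0.7521
For M/M/1: Lq = λ²/(μ(μ-λ))
Lq = 77.44/(11.7 × 2.90)
Lq = 2.2823 requests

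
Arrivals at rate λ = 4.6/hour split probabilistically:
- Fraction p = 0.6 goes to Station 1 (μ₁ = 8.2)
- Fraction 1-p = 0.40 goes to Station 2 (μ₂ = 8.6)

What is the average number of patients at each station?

Effective rates: λ₁ = 4.6×0.6 = 2.76, λ₂ = 4.6×0.40 = 1.84
Station 1: ρ₁ = 2.76/8.2 = 0.3366, L₁ = ρ₁/(1-ρ₁) = 0.3366/(1-0.3366) = 0.5074
Station 2: ρ₂ = 1.84/8.6 = 0.21395, L₂ = ρ₂/(1-ρ₂) = 0.21395/(1-0.21395) = 0.2722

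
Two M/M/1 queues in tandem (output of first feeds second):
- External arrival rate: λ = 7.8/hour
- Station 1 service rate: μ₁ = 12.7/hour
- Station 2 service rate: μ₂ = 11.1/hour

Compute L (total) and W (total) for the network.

By Jackson's theorem, each station behaves as independent M/M/1.
Station 1: ρ₁ = 7.8/12.7 = 0.6142, L₁ = ρ₁/(1-ρ₁) = λ/(μ₁-λ) = 7.8/4.90 = 1.59184
Station 2: ρ₂ = 7.8/11.1 = 0.7027, L₂ = ρ₂/(1-ρ₂) = λ/(μ₂-λ) = 7.8/3.30 = 2.36364
Total: L = L₁ + L₂ = 1.59184 + 2.36364 = 3.9555
W = L/λ = 3.9555/7.8 = 0.5071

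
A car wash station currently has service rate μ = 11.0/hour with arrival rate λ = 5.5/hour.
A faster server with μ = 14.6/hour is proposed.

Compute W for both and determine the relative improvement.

System 1: ρ₁ = 5.5/11.0 = 0.5000, W₁ = 1/(11.0-5.5) = 0.18182
System 2: ρ₂ = 5.5/14.6 = 0.3767, W₂ = 1/(14.6-5.5) = 0.10989
Improvement: (W₁-W₂)/W₁ = (0.18182-0.10989)/0.18182 = 39.56%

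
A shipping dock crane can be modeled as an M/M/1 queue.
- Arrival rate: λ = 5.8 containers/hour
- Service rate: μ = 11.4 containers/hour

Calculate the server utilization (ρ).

Server utilization: ρ = λ/μ
ρ = 5.8/11.4 = 0.5088
The server is busy 50.88% of the time.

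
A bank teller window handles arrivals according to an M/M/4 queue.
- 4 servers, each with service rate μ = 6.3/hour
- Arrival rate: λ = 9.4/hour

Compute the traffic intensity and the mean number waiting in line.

Traffic intensity: ρ = λ/(cμ) = 9.4/(4×6.3) = 0.3730
Since ρ = 0.3730 < 1, system is stable.
Offered load a = λ/μ = cρ = 9.4/6.3 = 1.4921
P₀ = [ Σₙ₌₀^3 aⁿ/n! + a^4/(4!(1-ρ)) ]⁻¹
Σ = a^0/0! + a^1/1! + a^2/2! + a^3/3! = 1.0000 + 1.4921 + 1.1131 + 0.5536 = 4.1588
a^4/(4!(1-ρ)) = 4.9562/(24 × 0.6270) = 0.3294
P₀ = 1/(4.1588 + 0.3294) = 0.2228
Lq = P₀·a^4·ρ / (4!(1-ρ)²) = 0.2228 × 4.9562 × 0.3730 / (24 × 0.3931) = 0.04366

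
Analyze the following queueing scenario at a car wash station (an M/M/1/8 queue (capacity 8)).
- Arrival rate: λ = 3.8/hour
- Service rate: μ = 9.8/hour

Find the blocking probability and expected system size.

ρ = λ/μ = 3.8/9.8 = 0.387755
P₀ = (1-ρ)/(1-ρ^(K+1)) = (1-0.387755)/(1-0.387755^9) = 0.61224/0.99980 = 0.6124
P_K = P₀×ρ^K = 0.6124 × 0.387755^8 = 0.6124 × 0.0005110 = 0.0003129
Blocking probability P_8 = 0.0003129 (0.03129%)
L = ρ[1 - (K+1)ρ^K + Kρ^(K+1)] / [(1-ρ)(1-ρ^(K+1))]
L = 0.387755 × (1 - 9×0.0005110 + 8×0.0001982) / ((1 - 0.387755) × (1 - 0.0001982)) = 0.6315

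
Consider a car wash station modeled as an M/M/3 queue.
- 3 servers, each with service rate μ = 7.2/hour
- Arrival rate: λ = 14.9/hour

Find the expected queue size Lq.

Traffic intensity: ρ = λ/(cμ) = 14.9/(3×7.2) = 0.6898
Since ρ = 0.6898 < 1, system is stable.
Offered load a = λ/μ = cρ = 14.9/7.2 = 2.0694
P₀ = [ Σₙ₌₀^2 aⁿ/n! + a^3/(3!(1-ρ)) ]⁻¹
Σ = a^0/0! + a^1/1! + a^2/2! = 1.0000 + 2.0694 + 2.1413 = 5.2107
a^3/(3!(1-ρ)) = 8.86260/(6 × 0.310185) = 4.7620
P₀ = 1/(5.2107 + 4.7620) = 0.1003
Lq = P₀·a^3·ρ / (3!(1-ρ)²) = 0.10027 × 8.8626 × 0.68981 / (6 × 0.096215) = 1.0619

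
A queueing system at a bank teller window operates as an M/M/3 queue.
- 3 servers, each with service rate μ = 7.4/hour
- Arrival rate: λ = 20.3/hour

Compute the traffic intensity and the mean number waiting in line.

Traffic intensity: ρ = λ/(cμ) = 20.3/(3×7.4) = 0.9144
Since ρ = 0.9144 < 1, system is stable.
Offered load a = λ/μ = cρ = 20.3/7.4 = 2.7432
P₀ = [ Σₙ₌₀^2 aⁿ/n! + a^3/(3!(1-ρ)) ]⁻¹
Σ = a^0/0! + a^1/1! + a^2/2! = 1.0000 + 2.7432 + 3.7627 = 7.5059
a^3/(3!(1-ρ)) = 20.64396/(6 × 0.08558559) = 40.2014
P₀ = 1/(7.5059 + 40.2014) = 0.02096
Lq = P₀·a^3·ρ / (3!(1-ρ)²) = 0.0209611 × 20.6440 × 0.914414 / (6 × 0.00732489) = 9.0032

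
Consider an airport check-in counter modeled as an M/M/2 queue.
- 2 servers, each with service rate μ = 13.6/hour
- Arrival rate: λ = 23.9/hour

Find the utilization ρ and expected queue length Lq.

Traffic intensity: ρ = λ/(cμ) = 23.9/(2×13.6) = 0.8787
Since ρ = 0.8787 < 1, system is stable.
Offered load a = λ/μ = cρ = 23.9/13.6 = 1.7574
P₀ = [ Σₙ₌₀^1 aⁿ/n! + a^2/(2!(1-ρ)) ]⁻¹
Σ = a^0/0! + a^1/1! = 1.0000 + 1.7574 = 2.7574
a^2/(2!(1-ρ)) = 3.088289/(2 × 0.1213235) = 12.7275
P₀ = 1/(2.7574 + 12.7275) = 0.06458
Lq = P₀·a^2·ρ / (2!(1-ρ)²) = 0.06458 × 3.0883 × 0.8787 / (2 × 0.01472) = 5.9528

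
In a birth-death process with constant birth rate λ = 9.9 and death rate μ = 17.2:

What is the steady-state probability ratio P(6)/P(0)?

For constant rates: P(n)/P(0) = (λ/μ)^n
P(6)/P(0) = (9.9/17.2)^6 = 0.57558^6 = 0.03636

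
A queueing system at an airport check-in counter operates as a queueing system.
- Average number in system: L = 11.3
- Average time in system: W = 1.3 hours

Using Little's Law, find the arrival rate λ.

Little's Law: L = λW, so λ = L/W
λ = 11.3/1.3 = 8.6923 passengers/hour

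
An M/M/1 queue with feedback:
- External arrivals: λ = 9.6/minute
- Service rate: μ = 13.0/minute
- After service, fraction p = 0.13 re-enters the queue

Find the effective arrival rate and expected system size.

Effective arrival rate: λ_eff = λ/(1-p) = 9.6/(1-0.13) = 9.6/0.87 = 11.03448
ρ = λ_eff/μ = 11.03448/13.0 = 0.848806
L = ρ/(1-ρ) = 0.848806/(1-0.848806) = 5.6140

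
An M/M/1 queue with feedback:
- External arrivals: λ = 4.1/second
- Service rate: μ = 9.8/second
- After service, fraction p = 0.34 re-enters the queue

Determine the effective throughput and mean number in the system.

Effective arrival rate: λ_eff = λ/(1-p) = 4.1/(1-0.34) = 4.1/0.66 = 6.2121
ρ = λ_eff/μ = 6.2121/9.8 = 0.63389
L = ρ/(1-ρ) = 0.63389/(1-0.63389) = 1.7314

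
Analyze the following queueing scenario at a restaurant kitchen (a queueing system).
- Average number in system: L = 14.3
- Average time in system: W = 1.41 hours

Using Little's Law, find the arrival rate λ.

Little's Law: L = λW, so λ = L/W
λ = 14.3/1.41 = 10.1418 orders/hour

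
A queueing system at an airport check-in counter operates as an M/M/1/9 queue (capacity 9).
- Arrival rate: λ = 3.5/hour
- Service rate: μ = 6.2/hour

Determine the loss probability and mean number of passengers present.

ρ = λ/μ = 3.5/6.2 = 0.56452
P₀ = (1-ρ)/(1-ρ^(K+1)) = (1-0.56452)/(1-0.56452^10) = 0.4355/0.9967 = 0.4369
P_K = P₀×ρ^K = 0.4369 × 0.56452^9 = 0.4369 × 0.005823 = 0.002544
Blocking probability P_9 = 0.002544 (0.25%)
L = ρ[1 - (K+1)ρ^K + Kρ^(K+1)] / [(1-ρ)(1-ρ^(K+1))]
L = 0.56452 × (1 - 10×0.005823 + 9×0.003287) / ((1 - 0.56452) × (1 - 0.003287)) = 1.2633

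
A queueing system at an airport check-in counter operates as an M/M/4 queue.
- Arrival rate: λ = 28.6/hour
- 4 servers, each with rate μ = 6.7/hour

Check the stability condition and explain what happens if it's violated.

Stability requires ρ = λ/(cμ) < 1
ρ = 28.6/(4 × 6.7) = 28.6/26.80 = 1.0672
Since 1.0672 ≥ 1, the system is UNSTABLE.
Need c > λ/μ = 28.6/6.7 = 4.27.
Minimum servers needed: c = 5.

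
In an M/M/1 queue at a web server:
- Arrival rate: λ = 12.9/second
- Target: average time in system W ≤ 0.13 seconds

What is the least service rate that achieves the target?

For M/M/1: W = 1/(μ-λ)
Need W ≤ 0.13, so 1/(μ-λ) ≤ 0.13
μ - λ ≥ 1/0.13 = 7.6923
μ ≥ 12.9 + 7.6923 = 20.5923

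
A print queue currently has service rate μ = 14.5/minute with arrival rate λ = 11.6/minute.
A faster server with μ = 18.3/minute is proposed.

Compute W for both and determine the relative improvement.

System 1: ρ₁ = 11.6/14.5 = 0.8000, W₁ = 1/(14.5-11.6) = 0.34483
System 2: ρ₂ = 11.6/18.3 = 0.6339, W₂ = 1/(18.3-11.6) = 0.14925
Improvement: (W₁-W₂)/W₁ = (0.34483-0.14925)/0.34483 = 56.72%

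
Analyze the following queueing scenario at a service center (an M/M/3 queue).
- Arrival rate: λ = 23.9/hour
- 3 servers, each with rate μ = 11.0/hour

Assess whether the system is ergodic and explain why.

Stability requires ρ = λ/(cμ) < 1
ρ = 23.9/(3 × 11.0) = 23.9/33.00 = 0.7242
Since 0.7242 < 1, the system is STABLE.
The servers are busy 72.42% of the time.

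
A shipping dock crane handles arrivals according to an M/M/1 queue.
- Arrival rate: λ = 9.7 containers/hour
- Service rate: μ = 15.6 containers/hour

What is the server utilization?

Server utilization: ρ = λ/μ
ρ = 9.7/15.6 = 0.6218
The server is busy 62.18% of the time.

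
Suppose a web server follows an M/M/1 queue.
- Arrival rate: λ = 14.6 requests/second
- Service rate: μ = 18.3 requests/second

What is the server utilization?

Server utilization: ρ = λ/μ
ρ = 14.6/18.3 = 0.7978
The server is busy 79.78% of the time.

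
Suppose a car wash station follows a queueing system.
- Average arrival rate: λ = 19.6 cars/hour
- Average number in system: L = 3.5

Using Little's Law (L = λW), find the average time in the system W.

Little's Law: L = λW, so W = L/λ
W = 3.5/19.6 = 0.1786 hours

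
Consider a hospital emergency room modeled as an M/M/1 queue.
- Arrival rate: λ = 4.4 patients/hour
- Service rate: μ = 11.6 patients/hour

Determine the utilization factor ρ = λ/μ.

Server utilization: ρ = λ/μ
ρ = 4.4/11.6 = 0.3793
The server is busy 37.93% of the time.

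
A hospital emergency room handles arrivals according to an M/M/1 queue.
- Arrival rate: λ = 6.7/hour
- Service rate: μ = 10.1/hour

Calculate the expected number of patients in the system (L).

ρ = λ/μ = 6.7/10.1 = 0.6634
For M/M/1: L = λ/(μ-λ)
L = 6.7/(10.1-6.7) = 6.7/3.40
L = 1.9706 patients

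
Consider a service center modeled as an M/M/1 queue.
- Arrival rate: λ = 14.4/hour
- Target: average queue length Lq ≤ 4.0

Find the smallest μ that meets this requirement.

For M/M/1: Lq = λ²/(μ(μ-λ))
Need Lq ≤ 4.0, i.e. μ(μ-λ) ≥ λ²/4.0
μ² - 14.4μ - 207.36/4.0 ≥ 0  →  μ² - 14.4μ - 51.8400 ≥ 0
Quadratic formula (positive root): μ = [λ + √(λ² + 4×51.8400)]/2
Discriminant: 207.36 + 4×51.8400 = 414.7200, √414.7200 = 20.3647
μ ≥ (14.4 + 20.3647)/2 = 17.3823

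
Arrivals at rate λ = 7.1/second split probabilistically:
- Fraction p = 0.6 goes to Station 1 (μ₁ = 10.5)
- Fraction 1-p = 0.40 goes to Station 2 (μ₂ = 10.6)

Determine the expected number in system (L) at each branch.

Effective rates: λ₁ = 7.1×0.6 = 4.26, λ₂ = 7.1×0.40 = 2.84
Station 1: ρ₁ = 4.26/10.5 = 0.4057, L₁ = ρ₁/(1-ρ₁) = 0.4057/(1-0.4057) = 0.6827
Station 2: ρ₂ = 2.84/10.6 = 0.26792, L₂ = ρ₂/(1-ρ₂) = 0.26792/(1-0.26792) = 0.3660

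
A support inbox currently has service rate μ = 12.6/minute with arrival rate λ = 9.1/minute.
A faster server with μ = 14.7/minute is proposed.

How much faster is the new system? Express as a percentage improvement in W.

System 1: ρ₁ = 9.1/12.6 = 0.7222, W₁ = 1/(12.6-9.1) = 0.28571
System 2: ρ₂ = 9.1/14.7 = 0.6190, W₂ = 1/(14.7-9.1) = 0.17857
Improvement: (W₁-W₂)/W₁ = (0.28571-0.17857)/0.28571 = 37.50%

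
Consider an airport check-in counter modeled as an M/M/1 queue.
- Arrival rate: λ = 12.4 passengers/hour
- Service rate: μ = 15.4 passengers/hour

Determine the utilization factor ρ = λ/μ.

Server utilization: ρ = λ/μ
ρ = 12.4/15.4 = 0.8052
The server is busy 80.52% of the time.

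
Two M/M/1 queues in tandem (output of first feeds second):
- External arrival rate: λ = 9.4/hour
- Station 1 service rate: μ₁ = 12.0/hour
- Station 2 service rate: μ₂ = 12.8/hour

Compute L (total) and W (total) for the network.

By Jackson's theorem, each station behaves as independent M/M/1.
Station 1: ρ₁ = 9.4/12.0 = 0.7833, L₁ = ρ₁/(1-ρ₁) = λ/(μ₁-λ) = 9.4/2.60 = 3.6154
Station 2: ρ₂ = 9.4/12.8 = 0.7344, L₂ = ρ₂/(1-ρ₂) = λ/(μ₂-λ) = 9.4/3.40 = 2.7647
Total: L = L₁ + L₂ = 3.6154 + 2.7647 = 6.3801
W = L/λ = 6.3801/9.4 = 0.6787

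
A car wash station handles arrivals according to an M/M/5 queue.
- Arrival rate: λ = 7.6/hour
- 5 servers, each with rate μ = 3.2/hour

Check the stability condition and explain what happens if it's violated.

Stability requires ρ = λ/(cμ) < 1
ρ = 7.6/(5 × 3.2) = 7.6/16.00 = 0.4750
Since 0.4750 < 1, the system is STABLE.
The servers are busy 47.50% of the time.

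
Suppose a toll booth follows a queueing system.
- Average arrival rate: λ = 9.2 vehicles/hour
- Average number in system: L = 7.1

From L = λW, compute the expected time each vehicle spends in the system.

Little's Law: L = λW, so W = L/λ
W = 7.1/9.2 = 0.7717 hours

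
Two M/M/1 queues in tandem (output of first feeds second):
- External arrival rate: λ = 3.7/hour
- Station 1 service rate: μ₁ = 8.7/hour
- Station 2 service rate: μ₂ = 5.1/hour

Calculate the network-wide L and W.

By Jackson's theorem, each station behaves as independent M/M/1.
Station 1: ρ₁ = 3.7/8.7 = 0.4253, L₁ = ρ₁/(1-ρ₁) = λ/(μ₁-λ) = 3.7/5.00 = 0.7400
Station 2: ρ₂ = 3.7/5.1 = 0.7255, L₂ = ρ₂/(1-ρ₂) = λ/(μ₂-λ) = 3.7/1.40 = 2.6429
Total: L = L₁ + L₂ = 0.7400 + 2.6429 = 3.3829
W = L/λ = 3.3829/3.7 = 0.9143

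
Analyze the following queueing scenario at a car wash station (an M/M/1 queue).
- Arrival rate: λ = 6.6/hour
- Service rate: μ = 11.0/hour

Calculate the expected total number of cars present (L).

ρ = λ/μ = 6.6/11.0 = 0.6000
For M/M/1: L = λ/(μ-λ)
L = 6.6/(11.0-6.6) = 6.6/4.40
L = 1.5000 cars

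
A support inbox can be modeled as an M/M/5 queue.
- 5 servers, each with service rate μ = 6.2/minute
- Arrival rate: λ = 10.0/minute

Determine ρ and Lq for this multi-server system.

Traffic intensity: ρ = λ/(cμ) = 10.0/(5×6.2) = 0.3226
Since ρ = 0.3226 < 1, system is stable.
Offered load a = λ/μ = cρ = 10.0/6.2 = 1.6129
P₀ = [ Σₙ₌₀^4 aⁿ/n! + a^5/(5!(1-ρ)) ]⁻¹
Σ = a^0/0! + a^1/1! + a^2/2! + a^3/3! + a^4/4! = 1.0000 + 1.6129 + 1.3007 + 0.6993 + 0.2820 = 4.8949
a^5/(5!(1-ρ)) = 10.9154/(120 × 0.6774) = 0.1343
P₀ = 1/(4.8949 + 0.1343) = 0.1988
Lq = P₀·a^5·ρ / (5!(1-ρ)²) = 0.1988 × 10.9154 × 0.3226 / (120 × 0.4589) = 0.01271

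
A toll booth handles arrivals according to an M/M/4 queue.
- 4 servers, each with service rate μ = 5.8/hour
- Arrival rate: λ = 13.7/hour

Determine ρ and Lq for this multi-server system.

Traffic intensity: ρ = λ/(cμ) = 13.7/(4×5.8) = 0.5905
Since ρ = 0.5905 < 1, system is stable.
Offered load a = λ/μ = cρ = 13.7/5.8 = 2.3621
P₀ = [ Σₙ₌₀^3 aⁿ/n! + a^4/(4!(1-ρ)) ]⁻¹
Σ = a^0/0! + a^1/1! + a^2/2! + a^3/3! = 1.00000 + 2.36207 + 2.78968 + 2.19648 = 8.3482
a^4/(4!(1-ρ)) = 31.12937/(24 × 0.4094828) = 3.1675
P₀ = 1/(8.3482 + 3.1675) = 0.08684
Lq = P₀·a^4·ρ / (4!(1-ρ)²) = 0.086837 × 31.1294 × 0.59052 / (24 × 0.16768) = 0.3967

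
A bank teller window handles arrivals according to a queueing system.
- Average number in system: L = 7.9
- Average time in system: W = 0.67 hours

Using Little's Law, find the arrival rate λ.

Little's Law: L = λW, so λ = L/W
λ = 7.9/0.67 = 11.7910 transactions/hour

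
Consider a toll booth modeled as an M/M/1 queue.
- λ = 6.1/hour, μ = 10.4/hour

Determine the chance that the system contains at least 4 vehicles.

ρ = λ/μ = 6.1/10.4 = 0.58654
P(N ≥ n) = ρⁿ
P(N ≥ 4) = 0.58654^4
P(N ≥ 4) = 0.1184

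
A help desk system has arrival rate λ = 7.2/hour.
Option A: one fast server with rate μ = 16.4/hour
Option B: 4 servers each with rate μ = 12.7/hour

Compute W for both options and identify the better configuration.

Option A: single server μ = 16.4 (M/M/1)
  ρ_A = 7.2/16.4 = 0.4390
  W_A = 1/(μ-λ) = 1/(16.4-7.2) = 1/9.20 = 0.1087

Option B: 4 servers μ = 12.7 (M/M/4)
  ρ_B = λ/(cμ) = 7.2/(4×12.7) = 0.1417
  Offered load a = λ/μ = cρ = 7.2/12.7 = 0.5669
  P₀ = [ Σₙ₌₀^3 aⁿ/n! + a^4/(4!(1-ρ)) ]⁻¹
  Σ = a^0/0! + a^1/1! + a^2/2! + a^3/3! = 1.0000 + 0.5669 + 0.1607 + 0.03037 = 1.7580
  a^4/(4!(1-ρ)) = 0.1033/(24 × 0.8583) = 0.005015
  P₀ = 1/(1.7580 + 0.005015) = 0.5672
  Lq = P₀·a^4·ρ / (4!(1-ρ)²) = 0.567209 × 0.103304 × 0.141732 / (24 × 0.736623) = 0.0004698
  Wq_B = Lq/λ = 0.00046975/7.2 = 0.00006524
  W_B = Wq_B + 1/μ = 0.00006524 + 0.07874 = 0.07881

Since W_B = 0.07881 < W_A = 0.1087, Option B (multiple servers) has the shorter time in system.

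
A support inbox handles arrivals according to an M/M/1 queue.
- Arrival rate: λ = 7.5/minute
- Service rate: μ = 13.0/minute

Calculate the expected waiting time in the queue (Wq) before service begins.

First, compute utilization: ρ = λ/μ = 7.5/13.0 = 0.5769
For M/M/1: Wq = λ/(μ(μ-λ))
Wq = 7.5/(13.0 × (13.0-7.5))
Wq = 7.5/(13.0 × 5.50)
Wq = 0.1049 minutes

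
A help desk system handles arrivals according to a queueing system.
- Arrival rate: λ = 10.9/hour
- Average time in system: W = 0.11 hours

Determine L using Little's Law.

Little's Law: L = λW
L = 10.9 × 0.11 = 1.1990 tickets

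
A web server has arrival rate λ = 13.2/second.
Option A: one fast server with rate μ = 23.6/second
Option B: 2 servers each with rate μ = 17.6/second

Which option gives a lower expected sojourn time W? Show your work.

Option A: single server μ = 23.6 (M/M/1)
  ρ_A = 13.2/23.6 = 0.5593
  W_A = 1/(μ-λ) = 1/(23.6-13.2) = 1/10.40 = 0.09615

Option B: 2 servers μ = 17.6 (M/M/2)
  ρ_B = λ/(cμ) = 13.2/(2×17.6) = 0.3750
  Offered load a = λ/μ = cρ = 13.2/17.6 = 0.7500
  P₀ = [ Σₙ₌₀^1 aⁿ/n! + a^2/(2!(1-ρ)) ]⁻¹
  Σ = a^0/0! + a^1/1! = 1.0000 + 0.7500 = 1.7500
  a^2/(2!(1-ρ)) = 0.5625/(2 × 0.6250) = 0.4500
  P₀ = 1/(1.7500 + 0.4500) = 0.4545
  Lq = P₀·a^2·ρ / (2!(1-ρ)²) = 0.4545 × 0.5625 × 0.3750 / (2 × 0.3906) = 0.1227
  Wq_B = Lq/λ = 0.12273/13.2 = 0.009298
  W_B = Wq_B + 1/μ = 0.009298 + 0.05682 = 0.06612

Since W_B = 0.06612 < W_A = 0.09615, Option B (multiple servers) has the shorter time in system.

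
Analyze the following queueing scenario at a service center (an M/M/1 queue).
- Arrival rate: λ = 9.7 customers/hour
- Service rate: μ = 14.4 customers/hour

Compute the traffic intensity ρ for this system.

Server utilization: ρ = λ/μ
ρ = 9.7/14.4 = 0.6736
The server is busy 67.36% of the time.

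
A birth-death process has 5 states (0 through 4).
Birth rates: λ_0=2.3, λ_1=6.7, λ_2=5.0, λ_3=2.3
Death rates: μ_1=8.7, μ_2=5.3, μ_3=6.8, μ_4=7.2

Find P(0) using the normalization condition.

Ratios P(n)/P(0) = (λ₀···λₙ₋₁)/(μ₁···μₙ):
P(1)/P(0) = (2.3)/(8.7) = 0.2644
P(2)/P(0) = (2.3×6.7)/(8.7×5.3) = 0.3342
P(3)/P(0) = (2.3×6.7×5.0)/(8.7×5.3×6.8) = 0.2457
P(4)/P(0) = (2.3×6.7×5.0×2.3)/(8.7×5.3×6.8×7.2) = 0.07850

Normalization: ∑ P(n) = 1
P(0) × (1.0000 + 0.2644 + 0.3342 + 0.2457 + 0.07850) = 1
P(0) × 1.9228 = 1
P(0) = 1/1.9228 = 0.5201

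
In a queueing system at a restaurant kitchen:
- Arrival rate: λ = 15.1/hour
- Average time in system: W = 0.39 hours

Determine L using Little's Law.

Little's Law: L = λW
L = 15.1 × 0.39 = 5.8890 orders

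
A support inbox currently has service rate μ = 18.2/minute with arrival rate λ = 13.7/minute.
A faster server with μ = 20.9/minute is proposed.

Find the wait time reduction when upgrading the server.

System 1: ρ₁ = 13.7/18.2 = 0.7527, W₁ = 1/(18.2-13.7) = 0.22222
System 2: ρ₂ = 13.7/20.9 = 0.6555, W₂ = 1/(20.9-13.7) = 0.13889
Improvement: (W₁-W₂)/W₁ = (0.22222-0.13889)/0.22222 = 37.50%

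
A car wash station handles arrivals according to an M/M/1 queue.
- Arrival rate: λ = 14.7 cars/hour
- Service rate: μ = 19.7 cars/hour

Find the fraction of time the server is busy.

Server utilization: ρ = λ/μ
ρ = 14.7/19.7 = 0.7462
The server is busy 74.62% of the time.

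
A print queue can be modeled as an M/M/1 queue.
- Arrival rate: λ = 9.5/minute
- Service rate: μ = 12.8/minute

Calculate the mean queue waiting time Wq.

First, compute utilization: ρ = λ/μ = 9.5/12.8 = 0.7422
For M/M/1: Wq = λ/(μ(μ-λ))
Wq = 9.5/(12.8 × (12.8-9.5))
Wq = 9.5/(12.8 × 3.30)
Wq = 0.2249 minutes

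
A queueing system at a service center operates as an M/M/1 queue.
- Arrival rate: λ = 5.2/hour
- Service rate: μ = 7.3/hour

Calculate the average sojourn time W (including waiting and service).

First, compute utilization: ρ = λ/μ = 5.2/7.3 = 0.7123
For M/M/1: W = 1/(μ-λ)
W = 1/(7.3-5.2) = 1/2.10
W = 0.4762 hours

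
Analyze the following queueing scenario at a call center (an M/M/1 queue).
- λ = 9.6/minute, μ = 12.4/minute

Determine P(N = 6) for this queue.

ρ = λ/μ = 9.6/12.4 = 0.7742
P(n) = (1-ρ)ρⁿ
P(6) = (1-0.7742) × 0.7742^6
P(6) = 0.22580 × 0.21534
P(6) = 0.04862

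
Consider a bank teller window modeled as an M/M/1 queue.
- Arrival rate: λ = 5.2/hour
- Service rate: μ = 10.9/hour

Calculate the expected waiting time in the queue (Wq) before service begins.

First, compute utilization: ρ = λ/μ = 5.2/10.9 = 0.4771
For M/M/1: Wq = λ/(μ(μ-λ))
Wq = 5.2/(10.9 × (10.9-5.2))
Wq = 5.2/(10.9 × 5.70)
Wq = 0.08370 hours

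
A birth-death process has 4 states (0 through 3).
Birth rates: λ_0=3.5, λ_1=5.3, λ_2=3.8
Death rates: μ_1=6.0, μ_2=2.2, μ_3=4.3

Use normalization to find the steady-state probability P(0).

Ratios P(n)/P(0) = (λ₀···λₙ₋₁)/(μ₁···μₙ):
P(1)/P(0) = (3.5)/(6.0) = 0.5833
P(2)/P(0) = (3.5×5.3)/(6.0×2.2) = 1.4053
P(3)/P(0) = (3.5×5.3×3.8)/(6.0×2.2×4.3) = 1.2419

Normalization: ∑ P(n) = 1
P(0) × (1.0000 + 0.5833 + 1.4053 + 1.2419) = 1
P(0) × 4.2305 = 1
P(0) = 1/4.2305 = 0.2364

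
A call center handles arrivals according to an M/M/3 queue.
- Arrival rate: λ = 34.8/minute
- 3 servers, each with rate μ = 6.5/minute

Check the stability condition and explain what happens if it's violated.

Stability requires ρ = λ/(cμ) < 1
ρ = 34.8/(3 × 6.5) = 34.8/19.50 = 1.7846
Since 1.7846 ≥ 1, the system is UNSTABLE.
Need c > λ/μ = 34.8/6.5 = 5.35.
Minimum servers needed: c = 6.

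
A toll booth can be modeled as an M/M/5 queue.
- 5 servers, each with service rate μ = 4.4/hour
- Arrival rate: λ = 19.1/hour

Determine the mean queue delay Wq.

Traffic intensity: ρ = λ/(cμ) = 19.1/(5×4.4) = 0.8682
Since ρ = 0.8682 < 1, system is stable.
Offered load a = λ/μ = cρ = 19.1/4.4 = 4.3409
P₀ = [ Σₙ₌₀^4 aⁿ/n! + a^5/(5!(1-ρ)) ]⁻¹
Σ = a^0/0! + a^1/1! + a^2/2! + a^3/3! + a^4/4! = 1.0000 + 4.3409 + 9.4217 + 13.6330 + 14.7949 = 43.1905
a^5/(5!(1-ρ)) = 1541.3578/(120 × 0.13181818) = 97.4422
P₀ = 1/(43.1905 + 97.4422) = 0.007111
Lq = P₀·a^5·ρ / (5!(1-ρ)²) = 0.0071107 × 1541.3578 × 0.86818 / (120 × 0.017376) = 4.5635
Wq = Lq/λ = 4.5635/19.1 = 0.2389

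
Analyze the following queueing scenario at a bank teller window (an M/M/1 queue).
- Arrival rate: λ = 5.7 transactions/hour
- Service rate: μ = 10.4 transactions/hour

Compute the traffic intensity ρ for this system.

Server utilization: ρ = λ/μ
ρ = 5.7/10.4 = 0.5481
The server is busy 54.81% of the time.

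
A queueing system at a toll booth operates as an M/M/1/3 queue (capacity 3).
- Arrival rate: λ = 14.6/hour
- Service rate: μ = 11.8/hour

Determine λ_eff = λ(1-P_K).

ρ = λ/μ = 14.6/11.8 = 1.2373
P₀ = (1-ρ)/(1-ρ^(K+1)) = (1-1.2373)/(1-1.2373^4) = -0.2373/-1.3437 = 0.1766
P_K = P₀×ρ^K = 0.1766 × 1.2373^3 = 0.1766 × 1.8942 = 0.3345
λ_eff = λ(1-P_K) = 14.6 × (1 - 0.33452) = 14.6 × 0.66548 = 9.7160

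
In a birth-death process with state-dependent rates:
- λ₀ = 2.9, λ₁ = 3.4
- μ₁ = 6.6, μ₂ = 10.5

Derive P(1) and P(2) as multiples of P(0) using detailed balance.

Balance equations:
State 0: λ₀P₀ = μ₁P₁ → P₁ = (λ₀/μ₁)P₀ = (2.9/6.6)P₀ = 0.4394P₀
State 1: P₂ = (λ₀λ₁)/(μ₁μ₂)P₀ = (2.9×3.4)/(6.6×10.5)P₀ = 0.1423P₀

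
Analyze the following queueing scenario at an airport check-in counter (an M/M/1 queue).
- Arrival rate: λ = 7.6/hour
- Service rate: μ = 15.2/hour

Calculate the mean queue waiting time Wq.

First, compute utilization: ρ = λ/μ = 7.6/15.2 = 0.5000
For M/M/1: Wq = λ/(μ(μ-λ))
Wq = 7.6/(15.2 × (15.2-7.6))
Wq = 7.6/(15.2 × 7.60)
Wq = 0.06579 hours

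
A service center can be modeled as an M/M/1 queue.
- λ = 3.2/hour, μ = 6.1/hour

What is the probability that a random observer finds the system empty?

ρ = λ/μ = 3.2/6.1 = 0.5246
P(0) = 1 - ρ = 1 - 0.5246 = 0.4754
The server is idle 47.54% of the time.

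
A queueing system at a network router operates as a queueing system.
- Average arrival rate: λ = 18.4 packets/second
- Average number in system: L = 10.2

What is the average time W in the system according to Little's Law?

Little's Law: L = λW, so W = L/λ
W = 10.2/18.4 = 0.5543 seconds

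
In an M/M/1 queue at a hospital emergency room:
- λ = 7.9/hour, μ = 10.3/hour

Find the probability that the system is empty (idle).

ρ = λ/μ = 7.9/10.3 = 0.7670
P(0) = 1 - ρ = 1 - 0.7670 = 0.2330
The server is idle 23.30% of the time.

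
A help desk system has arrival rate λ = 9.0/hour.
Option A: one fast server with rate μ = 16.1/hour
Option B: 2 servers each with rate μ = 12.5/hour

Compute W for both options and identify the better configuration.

Option A: single server μ = 16.1 (M/M/1)
  ρ_A = 9.0/16.1 = 0.5590
  W_A = 1/(μ-λ) = 1/(16.1-9.0) = 1/7.10 = 0.1408

Option B: 2 servers μ = 12.5 (M/M/2)
  ρ_B = λ/(cμ) = 9.0/(2×12.5) = 0.3600
  Offered load a = λ/μ = cρ = 9.0/12.5 = 0.7200
  P₀ = [ Σₙ₌₀^1 aⁿ/n! + a^2/(2!(1-ρ)) ]⁻¹
  Σ = a^0/0! + a^1/1! = 1.0000 + 0.7200 = 1.7200
  a^2/(2!(1-ρ)) = 0.5184/(2 × 0.6400) = 0.4050
  P₀ = 1/(1.7200 + 0.4050) = 0.4706
  Lq = P₀·a^2·ρ / (2!(1-ρ)²) = 0.4706 × 0.5184 × 0.3600 / (2 × 0.4096) = 0.1072
  Wq_B = Lq/λ = 0.1072/9.0 = 0.01191
  W_B = Wq_B + 1/μ = 0.01191 + 0.08000 = 0.09191

Since W_B = 0.09191 < W_A = 0.1408, Option B (multiple servers) has the shorter time in system.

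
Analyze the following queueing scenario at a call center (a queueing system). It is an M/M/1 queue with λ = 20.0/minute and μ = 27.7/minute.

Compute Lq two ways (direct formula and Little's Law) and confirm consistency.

Method 1 (direct): Lq = λ²/(μ(μ-λ)) = 400.00/(27.7 × 7.70) = 1.8754

Method 2 (Little's Law):
W = 1/(μ-λ) = 1/7.70 = 0.12987
Wq = W - 1/μ = 0.12987 - 0.036101 = 0.09377
Lq = λWq = 20.0 × 0.09377 = 1.8754 ✔ (matches Method 1)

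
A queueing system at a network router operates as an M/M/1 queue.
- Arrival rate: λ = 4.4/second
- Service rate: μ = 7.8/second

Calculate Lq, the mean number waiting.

ρ = λ/μ = 4.4/7.8 = 0.5641
For M/M/1: Lq = λ²/(μ(μ-λ))
Lq = 19.36/(7.8 × 3.40)
Lq = 0.7300 packets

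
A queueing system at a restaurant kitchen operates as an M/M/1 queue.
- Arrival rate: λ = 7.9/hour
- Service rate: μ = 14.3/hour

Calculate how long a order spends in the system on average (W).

First, compute utilization: ρ = λ/μ = 7.9/14.3 = 0.5524
For M/M/1: W = 1/(μ-λ)
W = 1/(14.3-7.9) = 1/6.40
W = 0.1562 hours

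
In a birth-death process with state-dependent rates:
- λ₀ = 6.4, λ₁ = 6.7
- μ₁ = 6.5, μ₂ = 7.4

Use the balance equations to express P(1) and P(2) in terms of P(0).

Balance equations:
State 0: λ₀P₀ = μ₁P₁ → P₁ = (λ₀/μ₁)P₀ = (6.4/6.5)P₀ = 0.9846P₀
State 1: P₂ = (λ₀λ₁)/(μ₁μ₂)P₀ = (6.4×6.7)/(6.5×7.4)P₀ = 0.8915P₀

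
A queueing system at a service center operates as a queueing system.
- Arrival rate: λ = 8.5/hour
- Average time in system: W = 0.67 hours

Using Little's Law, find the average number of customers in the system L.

Little's Law: L = λW
L = 8.5 × 0.67 = 5.6950 customers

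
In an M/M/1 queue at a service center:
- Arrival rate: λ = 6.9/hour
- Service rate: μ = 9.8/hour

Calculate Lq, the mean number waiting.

ρ = λ/μ = 6.9/9.8 = 0.7041
For M/M/1: Lq = λ²/(μ(μ-λ))
Lq = 47.61/(9.8 × 2.90)
Lq = 1.6752 customers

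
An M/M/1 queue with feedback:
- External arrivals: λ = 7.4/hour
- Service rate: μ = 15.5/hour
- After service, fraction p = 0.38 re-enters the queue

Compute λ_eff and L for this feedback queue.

Effective arrival rate: λ_eff = λ/(1-p) = 7.4/(1-0.38) = 7.4/0.62 = 11.9355
ρ = λ_eff/μ = 11.9355/15.5 = 0.77003
L = ρ/(1-ρ) = 0.77003/(1-0.77003) = 3.3484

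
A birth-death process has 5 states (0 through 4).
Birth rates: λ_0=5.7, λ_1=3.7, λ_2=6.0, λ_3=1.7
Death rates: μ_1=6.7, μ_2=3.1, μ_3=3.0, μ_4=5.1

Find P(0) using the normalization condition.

Ratios P(n)/P(0) = (λ₀···λₙ₋₁)/(μ₁···μₙ):
P(1)/P(0) = (5.7)/(6.7) = 0.85075
P(2)/P(0) = (5.7×3.7)/(6.7×3.1) = 1.0154
P(3)/P(0) = (5.7×3.7×6.0)/(6.7×3.1×3.0) = 2.0308
P(4)/P(0) = (5.7×3.7×6.0×1.7)/(6.7×3.1×3.0×5.1) = 0.67694

Normalization: ∑ P(n) = 1
P(0) × (1.0000 + 0.85075 + 1.0154 + 2.0308 + 0.67694) = 1
P(0) × 5.5739 = 1
P(0) = 1/5.5739 = 0.1794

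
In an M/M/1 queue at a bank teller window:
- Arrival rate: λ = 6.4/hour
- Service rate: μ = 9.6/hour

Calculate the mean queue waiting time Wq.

First, compute utilization: ρ = λ/μ = 6.4/9.6 = 0.6667
For M/M/1: Wq = λ/(μ(μ-λ))
Wq = 6.4/(9.6 × (9.6-6.4))
Wq = 6.4/(9.6 × 3.20)
Wq = 0.2083 hours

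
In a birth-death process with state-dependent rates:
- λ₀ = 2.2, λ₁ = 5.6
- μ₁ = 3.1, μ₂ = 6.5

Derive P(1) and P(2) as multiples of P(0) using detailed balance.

Balance equations:
State 0: λ₀P₀ = μ₁P₁ → P₁ = (λ₀/μ₁)P₀ = (2.2/3.1)P₀ = 0.7097P₀
State 1: P₂ = (λ₀λ₁)/(μ₁μ₂)P₀ = (2.2×5.6)/(3.1×6.5)P₀ = 0.6114P₀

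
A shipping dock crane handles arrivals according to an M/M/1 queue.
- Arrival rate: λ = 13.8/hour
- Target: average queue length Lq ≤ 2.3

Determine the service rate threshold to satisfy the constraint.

For M/M/1: Lq = λ²/(μ(μ-λ))
Need Lq ≤ 2.3, i.e. μ(μ-λ) ≥ λ²/2.3
μ² - 13.8μ - 190.44/2.3 ≥ 0  →  μ² - 13.8μ - 82.8000 ≥ 0
Quadratic formula (positive root): μ = [λ + √(λ² + 4×82.8000)]/2
Discriminant: 190.44 + 4×82.8000 = 521.6400, √521.6400 = 22.8394
μ ≥ (13.8 + 22.8394)/2 = 18.3197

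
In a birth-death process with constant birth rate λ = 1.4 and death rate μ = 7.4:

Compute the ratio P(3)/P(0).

For constant rates: P(n)/P(0) = (λ/μ)^n
P(3)/P(0) = (1.4/7.4)^3 = 0.18919^3 = 0.006772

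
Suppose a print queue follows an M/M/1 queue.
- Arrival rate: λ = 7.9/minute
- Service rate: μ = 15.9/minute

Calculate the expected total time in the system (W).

First, compute utilization: ρ = λ/μ = 7.9/15.9 = 0.4969
For M/M/1: W = 1/(μ-λ)
W = 1/(15.9-7.9) = 1/8.00
W = 0.1250 minutes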